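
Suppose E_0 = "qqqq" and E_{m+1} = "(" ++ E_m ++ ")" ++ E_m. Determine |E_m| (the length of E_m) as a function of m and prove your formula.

Claim: |E_m| = 6·2^m − 2.

Base case: |E_0| = 4, and 6·2^0 − 2 = 4.
Assume |E_k| = 6·2^k − 2.
Then |E_{k+1}| = 1 + |E_k| + 1 + |E_k| = 2|E_k| + 2 = 2(6·2^k − 2) + 2 = 6·2^{k+1} − 4 + 2 = 6·2^{k+1} − 2.
So the formula holds for k+1, and by induction |E_m| = 6·2^m − 2 for all m ≥ 0.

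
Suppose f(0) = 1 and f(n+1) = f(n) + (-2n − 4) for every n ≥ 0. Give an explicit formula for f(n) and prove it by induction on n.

Claim: f(n) = -n^2 − 3n + 1.

Base case: f(0) = 1, and -0^2 − 3·0 + 1 = 1.
Assume f(r) = -r^2 − 3r + 1.
Then f(r+1) = f(r) + (-2r − 4) = (-r^2 − 3r + 1) + (-2r − 4) = -r^2 − 5r − 3,
and -(r+1)^2 − 3·(r+1) + 1 = -r^2 − 5r − 3.
Hence f(n) = -n^2 − 3n + 1 for every n ≥ 0, by induction.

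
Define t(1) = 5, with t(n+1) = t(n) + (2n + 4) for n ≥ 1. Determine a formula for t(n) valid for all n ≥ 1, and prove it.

Claim: t(n) = n^2 + 3n + 1.

Base case: t(1) = 5, and 1^2 + 3·1 + 1 = 5.
Assume t(k) = k^2 + 3k + 1.
Then t(k+1) = t(k) + (2k + 4) = (k^2 + 3k + 1) + (2k + 4) = k^2 + 5k + 5,
and (k+1)^2 + 3·(k+1) + 1 = k^2 + 5k + 5.
By induction, t(n) = n^2 + 3n + 1 for all n ≥ 1.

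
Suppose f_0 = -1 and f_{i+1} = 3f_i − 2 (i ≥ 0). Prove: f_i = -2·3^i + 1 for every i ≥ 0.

Base case: f_0 = -1, and -2·3^0 + 1 = -2 + 1 = -1.
Assume f_m = -2·3^m + 1 for some m ≥ 0.
Then f_{m+1} = 3f_m − 2 = 3·(-2·3^m + 1) − 2 = -6·3^m + 3 − 2 = -2·3^{m+1} + 1.
This completes the inductive step, so f_i = -2·3^i + 1 for all i ≥ 0.

f_i = -2·3^i + 1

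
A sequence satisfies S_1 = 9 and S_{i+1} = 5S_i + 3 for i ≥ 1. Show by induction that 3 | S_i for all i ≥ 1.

Base case: S_1 = 9 = 3·3, so 3 | S_1.
Assume 3 | S_r, so S_r = 3t for some integer t.
Then S_{r+1} = 5S_r + 3 = 5·(3t) + 3 = 3(5t + 1), so 3 | S_{r+1}.
So the property holds for r+1, and by induction 3 | S_i for all i ≥ 1.

3 | S_i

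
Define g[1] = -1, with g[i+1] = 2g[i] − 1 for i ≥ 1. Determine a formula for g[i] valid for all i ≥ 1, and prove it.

Claim: g[i] = -2^i + 1.

Base case: g[1] = -1, and -2^1 + 1 = -2 + 1 = -1.
Assume g[r] = -2^r + 1 for some r ≥ 1.
Then g[r+1] = 2g[r] − 1 = 2·(-2^r + 1) − 1 = -2^{r+1} + 2 − 1 = -2^{r+1} + 1.
So the formula holds for r+1, and by induction g[i] = -2^i + 1 for all i ≥ 1.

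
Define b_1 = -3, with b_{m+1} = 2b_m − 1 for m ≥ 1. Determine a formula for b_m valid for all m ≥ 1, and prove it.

Claim: b_m = -2^{m+1} + 1.

Base case: b_1 = -3, and -2^{1+1} + 1 = -4 + 1 = -3.
Assume b_j = -2^{j+1} + 1 for some j ≥ 1.
Then b_{j+1} = 2b_j − 1 = 2·(-2^{j+1} + 1) − 1 = -2^{j+2} + 2 − 1 = -2^{j+2} + 1.
So the formula holds for j+1, and by induction b_m = -2^{m+1} + 1 for all m ≥ 1.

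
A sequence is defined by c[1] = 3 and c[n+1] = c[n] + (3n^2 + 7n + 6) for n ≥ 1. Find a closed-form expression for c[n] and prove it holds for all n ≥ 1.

Claim: c[n] = n^3 + 2n^2 + 3n − 3.

Base case: c[1] = 3, and 1^3 + 2·1^2 + 3·1 − 3 = 3.
Assume c[r] = r^3 + 2r^2 + 3r − 3.
Then c[r+1] = c[r] + (3r^2 + 7r + 6) = (r^3 + 2r^2 + 3r − 3) + (3r^2 + 7r + 6) = r^3 + 5r^2 + 10r + 3,
and (r+1)^3 + 2·(r+1)^2 + 3·(r+1) − 3 = r^3 + 5r^2 + 10r + 3.
This completes the inductive step, so c[n] = n^3 + 2n^2 + 3n − 3 for all n ≥ 1.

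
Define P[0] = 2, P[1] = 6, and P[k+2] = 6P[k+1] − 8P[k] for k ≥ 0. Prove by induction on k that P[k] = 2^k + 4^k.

Base cases: P[0] = 2 and 2^0 + 4^0 = 2; P[1] = 6 and 2^1 + 4^1 = 6.
Assume P[i] = 2^i + 4^i for all 0 ≤ i ≤ j, where j ≥ 1.
Then P[j+1] = 6P[j] − 8P[j−1] = 6·(2^j + 4^j) − 8·(2^{j−1} + 4^{j−1}) = (6·2 − 8)2^{j−1} + (6·4 − 8)4^{j−1} = 4·2^{j−1} + 16·4^{j−1} = 2^{j+1} + 4^{j+1}.
Hence P[k] = 2^k + 4^k for every k ≥ 0, by strong induction.

P[k] = 2^k + 4^k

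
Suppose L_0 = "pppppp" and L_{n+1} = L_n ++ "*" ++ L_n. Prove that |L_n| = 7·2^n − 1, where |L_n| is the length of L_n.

Base case: |L_0| = 6, and 7·2^0 − 1 = 6.
Assume |L_k| = 7·2^k − 1.
Then |L_{k+1}| = |L_k| + 1 + |L_k| = 2|L_k| + 1 = 2(7·2^k − 1) + 1 = 7·2^{k+1} − 2 + 1 = 7·2^{k+1} − 1.
By induction, |L_n| = 7·2^n − 1 for all n ≥ 0.

|L_n| = 7·2^n − 1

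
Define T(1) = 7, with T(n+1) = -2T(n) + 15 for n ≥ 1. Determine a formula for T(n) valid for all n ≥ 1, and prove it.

Claim: T(n) = -(-2)^n + 5.

Base case: T(1) = 7, and -(-2)^1 + 5 = 2 + 5 = 7.
Assume T(j) = -(-2)^j + 5 for some j ≥ 1.
Then T(j+1) = -2T(j) + 15 = -2·(-(-2)^j + 5) + 15 = 2·(-2)^j − 10 + 15 = -(-2)^{j+1} + 5.
This completes the inductive step, so T(n) = -(-2)^n + 5 for all n ≥ 1.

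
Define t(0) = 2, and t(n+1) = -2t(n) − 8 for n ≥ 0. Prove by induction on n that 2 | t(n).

Base case: t(0) = 2 = 2·1, so 2 | t(0).
Assume 2 | t(j), so t(j) = 2s for some integer s.
Then t(j+1) = -2t(j) − 8 = -2·(2s) − 8 = 2(-2s − 4), so 2 | t(j+1).
This completes the inductive step, so 2 | t(n) for all n ≥ 0.

2 | t(n)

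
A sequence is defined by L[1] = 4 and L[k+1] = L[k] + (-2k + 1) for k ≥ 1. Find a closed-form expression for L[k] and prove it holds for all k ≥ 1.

Claim: L[k] = -k^2 + 2k + 3.

Base case: L[1] = 4, and -1^2 + 2·1 + 3 = 4.
Assume L[j] = -j^2 + 2j + 3.
Then L[j+1] = L[j] + (-2j + 1) = (-j^2 + 2j + 3) + (-2j + 1) = -j^2 + 4,
and -(j+1)^2 + 2·(j+1) + 3 = -j^2 + 4.
This completes the inductive step, so L[k] = -k^2 + 2k + 3 for all k ≥ 1.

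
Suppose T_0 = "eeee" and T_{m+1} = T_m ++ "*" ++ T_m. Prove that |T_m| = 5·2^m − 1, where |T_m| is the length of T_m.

Base case: |T_0| = 4, and 5·2^0 − 1 = 4.
Assume |T_j| = 5·2^j − 1.
Then |T_{j+1}| = |T_j| + 1 + |T_j| = 2|T_j| + 1 = 2(5·2^j − 1) + 1 = 5·2^{j+1} − 2 + 1 = 5·2^{j+1} − 1.
This completes the inductive step, so |T_m| = 5·2^m − 1 for all m ≥ 0.

|T_m| = 5·2^m − 1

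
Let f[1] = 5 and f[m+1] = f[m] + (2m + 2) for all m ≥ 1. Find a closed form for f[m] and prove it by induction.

Claim: f[m] = m^2 + m + 3.

Base case: f[1] = 5, and 1^2 + 1 + 3 = 5.
Assume f[k] = k^2 + k + 3.
Then f[k+1] = f[k] + (2k + 2) = (k^2 + k + 3) + (2k + 2) = k^2 + 3k + 5,
and (k+1)^2 + (k+1) + 3 = k^2 + 3k + 5.
Hence f[m] = m^2 + m + 3 for every m ≥ 1, by induction.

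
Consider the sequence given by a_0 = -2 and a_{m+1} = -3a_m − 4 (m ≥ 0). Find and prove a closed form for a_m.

Claim: a_m = -(-3)^m − 1.

Base case: a_0 = -2, and -(-3)^0 − 1 = -1 − 1 = -2.
Assume a_r = -(-3)^r − 1 for some r ≥ 0.
Then a_{r+1} = -3a_r − 4 = -3·(-(-3)^r − 1) − 4 = 3·(-3)^r + 3 − 4 = -(-3)^{r+1} − 1.
This completes the inductive step, so a_m = -(-3)^m − 1 for all m ≥ 0.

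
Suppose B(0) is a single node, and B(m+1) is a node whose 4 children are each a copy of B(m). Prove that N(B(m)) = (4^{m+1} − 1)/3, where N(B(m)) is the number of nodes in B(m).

Base case: N(B(0)) = 1, and (4^{0+1} − 1)/3 = 1.
Assume N(B(r)) = (4^{r+1} − 1)/3.
Then N(B(r+1)) = 1 + 4N(B(r)) = 1 + 4·(4^{r+1} − 1)/3 = 1 + (4^{r+2} − 4)/3 = (3 + 4^{r+2} − 4)/3 = (4^{r+2} − 1)/3.
This completes the inductive step, so N(B(m)) = (4^{m+1} − 1)/3 for all m ≥ 0.

N(B(m)) = (4^{m+1} − 1)/3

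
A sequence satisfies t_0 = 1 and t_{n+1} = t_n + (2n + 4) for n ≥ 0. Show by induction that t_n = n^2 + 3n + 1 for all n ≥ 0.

Base case: t_0 = 1, and 0^2 + 3·0 + 1 = 1.
Assume t_m = m^2 + 3m + 1.
Then t_{m+1} = t_m + (2m + 4) = (m^2 + 3m + 1) + (2m + 4) = m^2 + 5m + 5,
and (m+1)^2 + 3·(m+1) + 1 = m^2 + 5m + 5.
By induction, t_n = n^2 + 3n + 1 for all n ≥ 0.

t_n = n^2 + 3n + 1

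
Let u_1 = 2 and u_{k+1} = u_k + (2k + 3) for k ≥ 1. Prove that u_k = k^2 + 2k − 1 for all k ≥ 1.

Base case: u_1 = 2, and 1^2 + 2·1 − 1 = 2.
Assume u_m = m^2 + 2m − 1.
Then u_{m+1} = u_m + (2m + 3) = (m^2 + 2m − 1) + (2m + 3) = m^2 + 4m + 2,
and (m+1)^2 + 2·(m+1) − 1 = m^2 + 4m + 2.
By induction, u_k = k^2 + 2k − 1 for all k ≥ 1.

u_k = k^2 + 2k − 1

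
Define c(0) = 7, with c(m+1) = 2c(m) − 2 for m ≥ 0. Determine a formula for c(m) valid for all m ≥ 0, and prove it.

Claim: c(m) = 5·2^m + 2.

Base case: c(0) = 7, and 5·2^0 + 2 = 5 + 2 = 7.
Assume c(k) = 5·2^k + 2 for some k ≥ 0.
Then c(k+1) = 2c(k) − 2 = 2·(5·2^k + 2) − 2 = 10·2^k + 4 − 2 = 5·2^{k+1} + 2.
Hence c(m) = 5·2^m + 2 for every m ≥ 0, by induction.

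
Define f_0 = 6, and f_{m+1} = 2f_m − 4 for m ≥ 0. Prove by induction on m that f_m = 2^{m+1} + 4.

Base case: f_0 = 6, and 2^{0+1} + 4 = 2 + 4 = 6.
Assume f_k = 2^{k+1} + 4 for some k ≥ 0.
Then f_{k+1} = 2f_k − 4 = 2·(2^{k+1} + 4) − 4 = 2^{k+2} + 8 − 4 = 2^{k+2} + 4.
This completes the inductive step, so f_m = 2^{m+1} + 4 for all m ≥ 0.

f_m = 2^{m+1} + 4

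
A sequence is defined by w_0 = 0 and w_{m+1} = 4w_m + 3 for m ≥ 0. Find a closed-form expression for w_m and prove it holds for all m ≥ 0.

Claim: w_m = 4^m − 1.

Base case: w_0 = 0, and 4^0 − 1 = 1 − 1 = 0.
Assume w_k = 4^k − 1 for some k ≥ 0.
Then w_{k+1} = 4w_k + 3 = 4·(4^k − 1) + 3 = 4^{k+1} − 4 + 3 = 4^{k+1} − 1.
Hence w_m = 4^m − 1 for every m ≥ 0, by induction.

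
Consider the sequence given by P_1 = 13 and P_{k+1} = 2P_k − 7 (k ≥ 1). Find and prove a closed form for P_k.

Claim: P_k = 3·2^k + 7.

Base case: P_1 = 13, and 3·2^1 + 7 = 6 + 7 = 13.
Assume P_r = 3·2^r + 7 for some r ≥ 1.
Then P_{r+1} = 2P_r − 7 = 2·(3·2^r + 7) − 7 = 6·2^r + 14 − 7 = 3·2^{r+1} + 7.
By induction, P_k = 3·2^k + 7 for all k ≥ 1.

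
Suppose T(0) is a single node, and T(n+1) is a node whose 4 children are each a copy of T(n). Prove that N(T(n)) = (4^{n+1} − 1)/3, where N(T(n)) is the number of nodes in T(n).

Base case: N(T(0)) = 1, and (4^{0+1} − 1)/3 = 1.
Assume N(T(j)) = (4^{j+1} − 1)/3.
Then N(T(j+1)) = 1 + 4N(T(j)) = 1 + 4·(4^{j+1} − 1)/3 = 1 + (4^{j+2} − 4)/3 = (3 + 4^{j+2} − 4)/3 = (4^{j+2} − 1)/3.
Hence N(T(n)) = (4^{n+1} − 1)/3 for every n ≥ 0, by induction.

N(T(n)) = (4^{n+1} − 1)/3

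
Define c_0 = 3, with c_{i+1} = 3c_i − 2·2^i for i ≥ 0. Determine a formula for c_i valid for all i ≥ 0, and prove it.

Claim: c_i = 3^i + 2·2^i.

Base case: c_0 = 3, and 3^0 + 2·2^0 = 1 + 2 = 3.
Assume c_k = 3^k + 2·2^k for some k ≥ 0.
Then c_{k+1} = 3c_k − 2·2^k = 3·(3^k + 2·2^k) − 2·2^k = 3^{k+1} + 6·2^k − 2·2^k = 3^{k+1} + 4·2^k = 3^{k+1} + 2·2^{k+1}.
So the formula holds for k+1, and by induction c_i = 3^i + 2·2^i for all i ≥ 0.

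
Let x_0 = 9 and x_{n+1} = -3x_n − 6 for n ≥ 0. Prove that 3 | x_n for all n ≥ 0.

Base case: x_0 = 9 = 3·3, so 3 | x_0.
Assume 3 | x_r, so x_r = 3t for some integer t.
Then x_{r+1} = -3x_r − 6 = -3·(3t) − 6 = 3(-3t − 2), so 3 | x_{r+1}.
So the property holds for r+1, and by induction 3 | x_n for all n ≥ 0.

3 | x_n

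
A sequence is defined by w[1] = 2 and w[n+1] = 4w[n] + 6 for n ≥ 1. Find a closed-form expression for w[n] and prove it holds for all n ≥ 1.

Claim: w[n] = 4^n − 2.

Base case: w[1] = 2, and 4^1 − 2 = 4 − 2 = 2.
Assume w[m] = 4^m − 2 for some m ≥ 1.
Then w[m+1] = 4w[m] + 6 = 4·(4^m − 2) + 6 = 4^{m+1} − 8 + 6 = 4^{m+1} − 2.
This completes the inductive step, so w[n] = 4^n − 2 for all n ≥ 1.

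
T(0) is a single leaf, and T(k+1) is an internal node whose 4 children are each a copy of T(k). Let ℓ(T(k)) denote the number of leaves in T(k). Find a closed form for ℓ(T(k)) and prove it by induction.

Claim: ℓ(T(k)) = 4^k.

Base case: ℓ(T(0)) = 1, and 4^0 = 1.
Assume ℓ(T(m)) = 4^m.
Then ℓ(T(m+1)) = 4·ℓ(T(m)) = 4·4^m = 4^{m+1}.
By induction, ℓ(T(k)) = 4^k for all k ≥ 0.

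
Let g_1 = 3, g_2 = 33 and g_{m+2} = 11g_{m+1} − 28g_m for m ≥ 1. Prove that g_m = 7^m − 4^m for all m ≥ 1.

Base cases: g_1 = 3 and 7^1 − 4^1 = 3; g_2 = 33 and 7^2 − 4^2 = 33.
Assume g_j = 7^j − 4^j for all 1 ≤ j ≤ k, where k ≥ 2.
Then g_{k+1} = 11g_k − 28g_{k−1} = 11·(7^k − 4^k) − 28·(7^{k−1} − 4^{k−1}) = (11·7 − 28)7^{k−1} − (11·4 − 28)4^{k−1} = 49·7^{k−1} − 16·4^{k−1} = 7^{k+1} − 4^{k+1}.
Hence g_m = 7^m − 4^m for every m ≥ 1, by strong induction.

g_m = 7^m − 4^m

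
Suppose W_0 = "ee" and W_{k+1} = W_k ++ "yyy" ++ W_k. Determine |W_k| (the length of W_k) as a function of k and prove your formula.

Claim: |W_k| = 5·2^k − 3.

Base case: |W_0| = 2, and 5·2^0 − 3 = 2.
Assume |W_j| = 5·2^j − 3.
Then |W_{j+1}| = |W_j| + 3 + |W_j| = 2|W_j| + 3 = 2(5·2^j − 3) + 3 = 5·2^{j+1} − 6 + 3 = 5·2^{j+1} − 3.
This completes the inductive step, so |W_k| = 5·2^k − 3 for all k ≥ 0.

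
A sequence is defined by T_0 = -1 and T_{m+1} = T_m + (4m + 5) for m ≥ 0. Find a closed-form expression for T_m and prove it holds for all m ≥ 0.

Claim: T_m = 2m^2 + 3m − 1.

Base case: T_0 = -1, and 2·0^2 + 3·0 − 1 = -1.
Assume T_r = 2r^2 + 3r − 1.
Then T_{r+1} = T_r + (4r + 5) = (2r^2 + 3r − 1) + (4r + 5) = 2r^2 + 7r + 4,
and 2·(r+1)^2 + 3·(r+1) − 1 = 2r^2 + 7r + 4.
This completes the inductive step, so T_m = 2m^2 + 3m − 1 for all m ≥ 0.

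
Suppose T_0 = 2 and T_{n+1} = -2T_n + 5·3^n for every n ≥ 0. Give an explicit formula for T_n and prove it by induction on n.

Claim: T_n = (-2)^n + 3^n.

Base case: T_0 = 2, and (-2)^0 + 3^0 = 1 + 1 = 2.
Assume T_j = (-2)^j + 3^j for some j ≥ 0.
Then T_{j+1} = -2T_j + 5·3^j = -2·((-2)^j + 3^j) + 5·3^j = (-2)^{j+1} − 2·3^j + 5·3^j = (-2)^{j+1} + 3·3^j = (-2)^{j+1} + 3^{j+1}.
Hence T_n = (-2)^n + 3^n for every n ≥ 0, by induction.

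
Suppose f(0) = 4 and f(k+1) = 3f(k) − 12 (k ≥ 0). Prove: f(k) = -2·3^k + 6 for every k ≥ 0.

Base case: f(0) = 4, and -2·3^0 + 6 = -2 + 6 = 4.
Assume f(j) = -2·3^j + 6 for some j ≥ 0.
Then f(j+1) = 3f(j) − 12 = 3·(-2·3^j + 6) − 12 = -6·3^j + 18 − 12 = -2·3^{j+1} + 6.
Hence f(k) = -2·3^k + 6 for every k ≥ 0, by induction.

f(k) = -2·3^k + 6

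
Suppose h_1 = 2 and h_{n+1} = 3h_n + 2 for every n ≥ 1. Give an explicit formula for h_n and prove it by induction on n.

Claim: h_n = 3^n − 1.

Base case: h_1 = 2, and 3^1 − 1 = 3 − 1 = 2.
Assume h_r = 3^r − 1 for some r ≥ 1.
Then h_{r+1} = 3h_r + 2 = 3·(3^r − 1) + 2 = 3^{r+1} − 3 + 2 = 3^{r+1} − 1.
So the formula holds for r+1, and by induction h_n = 3^n − 1 for all n ≥ 1.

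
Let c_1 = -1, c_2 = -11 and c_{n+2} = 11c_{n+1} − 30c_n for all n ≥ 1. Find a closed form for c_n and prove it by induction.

Claim: c_n = 5^n − 6^n.

Base cases: c_1 = -1 and 5^1 − 6^1 = -1; c_2 = -11 and 5^2 − 6^2 = -11.
Assume c_j = 5^j − 6^j for all 1 ≤ j ≤ r, where r ≥ 2.
Then c_{r+1} = 11c_r − 30c_{r−1} = 11·(5^r − 6^r) − 30·(5^{r−1} − 6^{r−1}) = (11·5 − 30)5^{r−1} − (11·6 − 30)6^{r−1} = 25·5^{r−1} − 36·6^{r−1} = 5^{r+1} − 6^{r+1}.
This completes the inductive step, so c_n = 5^n − 6^n for all n ≥ 1.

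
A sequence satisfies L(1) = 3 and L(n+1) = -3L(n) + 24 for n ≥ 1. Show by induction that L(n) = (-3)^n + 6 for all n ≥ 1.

Base case: L(1) = 3, and (-3)^1 + 6 = -3 + 6 = 3.
Assume L(k) = (-3)^k + 6 for some k ≥ 1.
Then L(k+1) = -3L(k) + 24 = -3·((-3)^k + 6) + 24 = -3·(-3)^k − 18 + 24 = (-3)^{k+1} + 6.
This completes the inductive step, so L(n) = (-3)^n + 6 for all n ≥ 1.

L(n) = (-3)^n + 6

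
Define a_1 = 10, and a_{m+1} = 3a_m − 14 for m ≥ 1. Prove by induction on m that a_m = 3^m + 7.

Base case: a_1 = 10, and 3^1 + 7 = 3 + 7 = 10.
Assume a_k = 3^k + 7 for some k ≥ 1.
Then a_{k+1} = 3a_k − 14 = 3·(3^k + 7) − 14 = 3^{k+1} + 21 − 14 = 3^{k+1} + 7.
Hence a_m = 3^m + 7 for every m ≥ 1, by induction.

a_m = 3^m + 7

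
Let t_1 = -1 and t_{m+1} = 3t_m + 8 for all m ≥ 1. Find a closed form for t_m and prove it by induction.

Claim: t_m = 3^m − 4.

Base case: t_1 = -1, and 3^1 − 4 = 3 − 4 = -1.
Assume t_j = 3^j − 4 for some j ≥ 1.
Then t_{j+1} = 3t_j + 8 = 3·(3^j − 4) + 8 = 3^{j+1} − 12 + 8 = 3^{j+1} − 4.
This completes the inductive step, so t_m = 3^m − 4 for all m ≥ 1.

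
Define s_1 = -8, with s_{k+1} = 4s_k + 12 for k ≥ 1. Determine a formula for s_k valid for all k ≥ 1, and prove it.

Claim: s_k = -4^k − 4.

Base case: s_1 = -8, and -4^1 − 4 = -4 − 4 = -8.
Assume s_j = -4^j − 4 for some j ≥ 1.
Then s_{j+1} = 4s_j + 12 = 4·(-4^j − 4) + 12 = -4^{j+1} − 16 + 12 = -4^{j+1} − 4.
This completes the inductive step, so s_k = -4^k − 4 for all k ≥ 1.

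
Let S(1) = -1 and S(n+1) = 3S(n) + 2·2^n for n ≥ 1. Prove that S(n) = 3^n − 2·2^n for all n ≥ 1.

Base case: S(1) = -1, and 3^1 − 2·2^1 = 3 − 4 = -1.
Assume S(k) = 3^k − 2·2^k for some k ≥ 1.
Then S(k+1) = 3S(k) + 2·2^k = 3·(3^k − 2·2^k) + 2·2^k = 3^{k+1} − 6·2^k + 2·2^k = 3^{k+1} − 4·2^k = 3^{k+1} − 2·2^{k+1}.
Hence S(n) = 3^n − 2·2^n for every n ≥ 1, by induction.

S(n) = 3^n − 2·2^n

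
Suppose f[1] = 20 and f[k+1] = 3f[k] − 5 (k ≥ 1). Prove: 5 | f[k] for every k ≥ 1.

Base case: f[1] = 20 = 5·4, so 5 | f[1].
Assume 5 | f[m], so f[m] = 5t for some integer t.
Then f[m+1] = 3f[m] − 5 = 3·(5t) − 5 = 5(3t − 1), so 5 | f[m+1].
So the property holds for m+1, and by induction 5 | f[k] for all k ≥ 1.

5 | f[k]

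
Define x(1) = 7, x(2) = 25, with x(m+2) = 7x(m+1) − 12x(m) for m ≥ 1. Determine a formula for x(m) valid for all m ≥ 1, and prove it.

Claim: x(m) = 3^m + 4^m.

Base cases: x(1) = 7 and 3^1 + 4^1 = 7; x(2) = 25 and 3^2 + 4^2 = 25.
Assume x(j) = 3^j + 4^j for all 1 ≤ j ≤ k, where k ≥ 2.
Then x(k+1) = 7x(k) − 12x(k−1) = 7·(3^k + 4^k) − 12·(3^{k−1} + 4^{k−1}) = (7·3 − 12)3^{k−1} + (7·4 − 12)4^{k−1} = 9·3^{k−1} + 16·4^{k−1} = 3^{k+1} + 4^{k+1}.
Hence x(m) = 3^m + 4^m for every m ≥ 1, by strong induction.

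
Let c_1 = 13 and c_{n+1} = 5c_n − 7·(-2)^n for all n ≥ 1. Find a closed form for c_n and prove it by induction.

Claim: c_n = 3·5^n + (-2)^n.

Base case: c_1 = 13, and 3·5^1 + (-2)^1 = 15 − 2 = 13.
Assume c_r = 3·5^r + (-2)^r for some r ≥ 1.
Then c_{r+1} = 5c_r − 7·(-2)^r = 5·(3·5^r + (-2)^r) − 7·(-2)^r = 3·5^{r+1} + 5·(-2)^r − 7·(-2)^r = 3·5^{r+1} − 2·(-2)^r = 3·5^{r+1} + (-2)^{r+1}.
By induction, c_n = 3·5^n + (-2)^n for all n ≥ 1.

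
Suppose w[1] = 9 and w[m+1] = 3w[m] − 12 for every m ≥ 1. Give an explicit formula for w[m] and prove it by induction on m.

Claim: w[m] = 3^m + 6.

Base case: w[1] = 9, and 3^1 + 6 = 3 + 6 = 9.
Assume w[k] = 3^k + 6 for some k ≥ 1.
Then w[k+1] = 3w[k] − 12 = 3·(3^k + 6) − 12 = 3^{k+1} + 18 − 12 = 3^{k+1} + 6.
Hence w[m] = 3^m + 6 for every m ≥ 1, by induction.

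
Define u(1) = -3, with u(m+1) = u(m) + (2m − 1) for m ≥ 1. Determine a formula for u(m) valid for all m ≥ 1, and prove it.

Claim: u(m) = m^2 − 2m − 2.

Base case: u(1) = -3, and 1^2 − 2·1 − 2 = -3.
Assume u(k) = k^2 − 2k − 2.
Then u(k+1) = u(k) + (2k − 1) = (k^2 − 2k − 2) + (2k − 1) = k^2 − 3,
and (k+1)^2 − 2·(k+1) − 2 = k^2 − 3.
This completes the inductive step, so u(m) = m^2 − 2m − 2 for all m ≥ 1.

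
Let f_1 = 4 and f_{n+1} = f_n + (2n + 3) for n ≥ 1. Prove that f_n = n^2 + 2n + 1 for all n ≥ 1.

Base case: f_1 = 4, and 1^2 + 2·1 + 1 = 4.
Assume f_j = j^2 + 2j + 1.
Then f_{j+1} = f_j + (2j + 3) = (j^2 + 2j + 1) + (2j + 3) = j^2 + 4j + 4,
and (j+1)^2 + 2·(j+1) + 1 = j^2 + 4j + 4.
Hence f_n = n^2 + 2n + 1 for every n ≥ 1, by induction.

f_n = n^2 + 2n + 1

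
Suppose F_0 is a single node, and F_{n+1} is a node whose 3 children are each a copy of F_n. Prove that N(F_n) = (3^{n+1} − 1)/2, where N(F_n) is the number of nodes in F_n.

Base case: N(F_0) = 1, and (3^{0+1} − 1)/2 = 1.
Assume N(F_j) = (3^{j+1} − 1)/2.
Then N(F_{j+1}) = 1 + 3N(F_j) = 1 + 3·(3^{j+1} − 1)/2 = 1 + (3^{j+2} − 3)/2 = (2 + 3^{j+2} − 3)/2 = (3^{j+2} − 1)/2.
By induction, N(F_n) = (3^{n+1} − 1)/2 for all n ≥ 0.

N(F_n) = (3^{n+1} − 1)/2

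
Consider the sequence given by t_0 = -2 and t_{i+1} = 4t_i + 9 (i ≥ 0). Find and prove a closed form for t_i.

Claim: t_i = 4^i − 3.

Base case: t_0 = -2, and 4^0 − 3 = 1 − 3 = -2.
Assume t_r = 4^r − 3 for some r ≥ 0.
Then t_{r+1} = 4t_r + 9 = 4·(4^r − 3) + 9 = 4^{r+1} − 12 + 9 = 4^{r+1} − 3.
So the formula holds for r+1, and by induction t_i = 4^i − 3 for all i ≥ 0.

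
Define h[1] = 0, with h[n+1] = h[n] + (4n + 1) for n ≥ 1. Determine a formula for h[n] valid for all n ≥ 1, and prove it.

Claim: h[n] = 2n^2 − n − 1.

Base case: h[1] = 0, and 2·1^2 − 1 − 1 = 0.
Assume h[j] = 2j^2 − j − 1.
Then h[j+1] = h[j] + (4j + 1) = (2j^2 − j − 1) + (4j + 1) = 2j^2 + 3j,
and 2·(j+1)^2 − (j+1) − 1 = 2j^2 + 3j.
By induction, h[n] = 2n^2 − n − 1 for all n ≥ 1.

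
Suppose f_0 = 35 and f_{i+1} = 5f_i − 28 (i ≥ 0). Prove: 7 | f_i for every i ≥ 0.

Base case: f_0 = 35 = 7·5, so 7 | f_0.
Assume 7 | f_k, so f_k = 7t for some integer t.
Then f_{k+1} = 5f_k − 28 = 5·(7t) − 28 = 7(5t − 4), so 7 | f_{k+1}.
Hence 7 | f_i for every i ≥ 0, by induction.

7 | f_i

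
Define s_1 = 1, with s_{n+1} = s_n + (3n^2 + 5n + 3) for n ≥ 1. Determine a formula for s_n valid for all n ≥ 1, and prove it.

Claim: s_n = n^3 + n^2 + n − 2.

Base case: s_1 = 1, and 1^3 + 1^2 + 1 − 2 = 1.
Assume s_k = k^3 + k^2 + k − 2.
Then s_{k+1} = s_k + (3k^2 + 5k + 3) = (k^3 + k^2 + k − 2) + (3k^2 + 5k + 3) = k^3 + 4k^2 + 6k + 1,
and (k+1)^3 + (k+1)^2 + (k+1) − 2 = k^3 + 4k^2 + 6k + 1.
This completes the inductive step, so s_n = n^3 + n^2 + n − 2 for all n ≥ 1.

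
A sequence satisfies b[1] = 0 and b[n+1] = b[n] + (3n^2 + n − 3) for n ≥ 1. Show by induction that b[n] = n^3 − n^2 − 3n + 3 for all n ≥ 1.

Base case: b[1] = 0, and 1^3 − 1^2 − 3·1 + 3 = 0.
Assume b[k] = k^3 − k^2 − 3k + 3.
Then b[k+1] = b[k] + (3k^2 + k − 3) = (k^3 − k^2 − 3k + 3) + (3k^2 + k − 3) = k^3 + 2k^2 − 2k,
and (k+1)^3 − (k+1)^2 − 3·(k+1) + 3 = k^3 + 2k^2 − 2k.
By induction, b[n] = n^3 − n^2 − 3n + 3 for all n ≥ 1.

b[n] = n^3 − n^2 − 3n + 3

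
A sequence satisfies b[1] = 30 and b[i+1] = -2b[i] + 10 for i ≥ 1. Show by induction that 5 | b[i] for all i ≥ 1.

Base case: b[1] = 30 = 5·6, so 5 | b[1].
Assume 5 | b[m], so b[m] = 5t for some integer t.
Then b[m+1] = -2b[m] + 10 = -2·(5t) + 10 = 5(-2t + 2), so 5 | b[m+1].
By induction, 5 | b[i] for all i ≥ 1.

5 | b[i]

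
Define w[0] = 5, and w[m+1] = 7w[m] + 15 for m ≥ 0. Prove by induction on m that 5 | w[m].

Base case: w[0] = 5 = 5·1, so 5 | w[0].
Assume 5 | w[k], so w[k] = 5t for some integer t.
Then w[k+1] = 7w[k] + 15 = 7·(5t) + 15 = 5(7t + 3), so 5 | w[k+1].
By induction, 5 | w[m] for all m ≥ 0.

5 | w[m]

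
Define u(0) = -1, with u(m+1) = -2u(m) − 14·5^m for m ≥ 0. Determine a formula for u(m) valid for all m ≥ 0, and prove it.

Claim: u(m) = (-2)^m − 2·5^m.

Base case: u(0) = -1, and (-2)^0 − 2·5^0 = 1 − 2 = -1.
Assume u(j) = (-2)^j − 2·5^j for some j ≥ 0.
Then u(j+1) = -2u(j) − 14·5^j = -2·((-2)^j − 2·5^j) − 14·5^j = (-2)^{j+1} + 4·5^j − 14·5^j = (-2)^{j+1} − 10·5^j = (-2)^{j+1} − 2·5^{j+1}.
So the formula holds for j+1, and by induction u(m) = (-2)^m − 2·5^m for all m ≥ 0.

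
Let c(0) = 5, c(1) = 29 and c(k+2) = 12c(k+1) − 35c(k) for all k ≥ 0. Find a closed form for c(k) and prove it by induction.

Claim: c(k) = 3·5^k + 2·7^k.

Base cases: c(0) = 5 and 3·5^0 + 2·7^0 = 5; c(1) = 29 and 3·5^1 + 2·7^1 = 29.
Assume c(i) = 3·5^i + 2·7^i for all 0 ≤ i ≤ j, where j ≥ 1.
Then c(j+1) = 12c(j) − 35c(j−1) = 12·(3·5^j + 2·7^j) − 35·(3·5^{j−1} + 2·7^{j−1}) = 3·(12·5 − 35)5^{j−1} + 2·(12·7 − 35)7^{j−1} = 75·5^{j−1} + 98·7^{j−1} = 3·5^{j+1} + 2·7^{j+1}.
So the formula holds for j+1, and by strong induction c(k) = 3·5^k + 2·7^k for all k ≥ 0.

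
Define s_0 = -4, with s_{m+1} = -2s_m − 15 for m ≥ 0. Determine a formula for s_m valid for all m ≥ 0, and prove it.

Claim: s_m = (-2)^m − 5.

Base case: s_0 = -4, and (-2)^0 − 5 = 1 − 5 = -4.
Assume s_r = (-2)^r − 5 for some r ≥ 0.
Then s_{r+1} = -2s_r − 15 = -2·((-2)^r − 5) − 15 = -2·(-2)^r + 10 − 15 = (-2)^{r+1} − 5.
Hence s_m = (-2)^m − 5 for every m ≥ 0, by induction.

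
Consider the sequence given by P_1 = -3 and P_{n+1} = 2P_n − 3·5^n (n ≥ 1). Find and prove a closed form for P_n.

Claim: P_n = 2^n − 5^n.

Base case: P_1 = -3, and 2^1 − 5^1 = 2 − 5 = -3.
Assume P_r = 2^r − 5^r for some r ≥ 1.
Then P_{r+1} = 2P_r − 3·5^r = 2·(2^r − 5^r) − 3·5^r = 2^{r+1} − 2·5^r − 3·5^r = 2^{r+1} − 5·5^r = 2^{r+1} − 5^{r+1}.
Hence P_n = 2^n − 5^n for every n ≥ 1, by induction.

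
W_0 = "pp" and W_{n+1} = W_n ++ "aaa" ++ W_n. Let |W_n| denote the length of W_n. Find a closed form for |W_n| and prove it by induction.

Claim: |W_n| = 5·2^n − 3.

Base case: |W_0| = 2, and 5·2^0 − 3 = 2.
Assume |W_m| = 5·2^m − 3.
Then |W_{m+1}| = |W_m| + 3 + |W_m| = 2|W_m| + 3 = 2(5·2^m − 3) + 3 = 5·2^{m+1} − 6 + 3 = 5·2^{m+1} − 3.
By induction, |W_n| = 5·2^n − 3 for all n ≥ 0.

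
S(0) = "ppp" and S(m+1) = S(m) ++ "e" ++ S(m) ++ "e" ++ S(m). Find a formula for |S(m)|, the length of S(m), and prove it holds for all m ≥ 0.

Claim: |S(m)| = 4·3^m − 1.

Base case: |S(0)| = 3, and 4·3^0 − 1 = 3.
Assume |S(k)| = 4·3^k − 1.
Then |S(k+1)| = 3|S(k)| + 2 = 3(4·3^k − 1) + 2 = 4·3^{k+1} − 3 + 2 = 4·3^{k+1} − 1.
This completes the inductive step, so |S(m)| = 4·3^m − 1 for all m ≥ 0.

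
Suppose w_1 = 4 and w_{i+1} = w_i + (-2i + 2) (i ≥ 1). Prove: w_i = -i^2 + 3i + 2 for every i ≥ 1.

Base case: w_1 = 4, and -1^2 + 3·1 + 2 = 4.
Assume w_k = -k^2 + 3k + 2.
Then w_{k+1} = w_k + (-2k + 2) = (-k^2 + 3k + 2) + (-2k + 2) = -k^2 + k + 4,
and -(k+1)^2 + 3·(k+1) + 2 = -k^2 + k + 4.
By induction, w_i = -i^2 + 3i + 2 for all i ≥ 1.

w_i = -i^2 + 3i + 2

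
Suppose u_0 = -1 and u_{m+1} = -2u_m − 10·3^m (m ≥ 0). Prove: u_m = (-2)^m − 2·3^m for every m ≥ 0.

Base case: u_0 = -1, and (-2)^0 − 2·3^0 = 1 − 2 = -1.
Assume u_r = (-2)^r − 2·3^r for some r ≥ 0.
Then u_{r+1} = -2u_r − 10·3^r = -2·((-2)^r − 2·3^r) − 10·3^r = (-2)^{r+1} + 4·3^r − 10·3^r = (-2)^{r+1} − 6·3^r = (-2)^{r+1} − 2·3^{r+1}.
Hence u_m = (-2)^m − 2·3^m for every m ≥ 0, by induction.

u_m = (-2)^m − 2·3^m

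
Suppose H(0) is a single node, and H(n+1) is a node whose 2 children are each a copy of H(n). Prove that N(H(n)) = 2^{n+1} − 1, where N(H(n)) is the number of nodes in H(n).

Base case: N(H(0)) = 1, and 2^{0+1} − 1 = 1.
Assume N(H(r)) = 2^{r+1} − 1.
Then N(H(r+1)) = 1 + 2N(H(r)) = 1 + 2(2^{r+1} − 1) = 2^{r+2} − 2 + 1 = 2^{r+2} − 1.
Hence N(H(n)) = 2^{n+1} − 1 for every n ≥ 0, by induction.

N(H(n)) = 2^{n+1} − 1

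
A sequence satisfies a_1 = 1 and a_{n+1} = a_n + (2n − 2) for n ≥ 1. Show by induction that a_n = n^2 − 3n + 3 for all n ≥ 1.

Base case: a_1 = 1, and 1^2 − 3·1 + 3 = 1.
Assume a_k = k^2 − 3k + 3.
Then a_{k+1} = a_k + (2k − 2) = (k^2 − 3k + 3) + (2k − 2) = k^2 − k + 1,
and (k+1)^2 − 3·(k+1) + 3 = k^2 − k + 1.
By induction, a_n = n^2 − 3n + 3 for all n ≥ 1.

a_n = n^2 − 3n + 3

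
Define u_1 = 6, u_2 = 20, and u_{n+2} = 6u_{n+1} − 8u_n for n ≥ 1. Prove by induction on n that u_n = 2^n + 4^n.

Base cases: u_1 = 6 and 2^1 + 4^1 = 6; u_2 = 20 and 2^2 + 4^2 = 20.
Assume u_i = 2^i + 4^i for all 1 ≤ i ≤ j, where j ≥ 2.
Then u_{j+1} = 6u_j − 8u_{j−1} = 6·(2^j + 4^j) − 8·(2^{j−1} + 4^{j−1}) = (6·2 − 8)2^{j−1} + (6·4 − 8)4^{j−1} = 4·2^{j−1} + 16·4^{j−1} = 2^{j+1} + 4^{j+1}.
Hence u_n = 2^n + 4^n for every n ≥ 1, by strong induction.

u_n = 2^n + 4^n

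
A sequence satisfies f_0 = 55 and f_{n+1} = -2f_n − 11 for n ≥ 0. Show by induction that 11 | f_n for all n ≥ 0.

Base case: f_0 = 55 = 11·5, so 11 | f_0.
Assume 11 | f_m, so f_m = 11t for some integer t.
Then f_{m+1} = -2f_m − 11 = -2·(11t) − 11 = 11(-2t − 1), so 11 | f_{m+1}.
So the property holds for m+1, and by induction 11 | f_n for all n ≥ 0.

11 | f_n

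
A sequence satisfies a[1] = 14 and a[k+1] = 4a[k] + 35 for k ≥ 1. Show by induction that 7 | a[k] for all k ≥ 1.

Base case: a[1] = 14 = 7·2, so 7 | a[1].
Assume 7 | a[j], so a[j] = 7t for some integer t.
Then a[j+1] = 4a[j] + 35 = 4·(7t) + 35 = 7(4t + 5), so 7 | a[j+1].
Hence 7 | a[k] for every k ≥ 1, by induction.

7 | a[k]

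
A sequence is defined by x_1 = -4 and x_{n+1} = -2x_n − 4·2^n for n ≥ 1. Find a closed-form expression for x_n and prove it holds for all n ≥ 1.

Claim: x_n = (-2)^n − 2^n.

Base case: x_1 = -4, and (-2)^1 − 2^1 = -2 − 2 = -4.
Assume x_m = (-2)^m − 2^m for some m ≥ 1.
Then x_{m+1} = -2x_m − 4·2^m = -2·((-2)^m − 2^m) − 4·2^m = (-2)^{m+1} + 2·2^m − 4·2^m = (-2)^{m+1} − 2·2^m = (-2)^{m+1} − 2^{m+1}.
By induction, x_n = (-2)^n − 2^n for all n ≥ 1.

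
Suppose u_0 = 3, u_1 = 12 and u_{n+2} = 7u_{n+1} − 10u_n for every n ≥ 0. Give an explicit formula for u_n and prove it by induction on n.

Claim: u_n = 2·5^n + 2^n.

Base cases: u_0 = 3 and 2·5^0 + 2^0 = 3; u_1 = 12 and 2·5^1 + 2^1 = 12.
Assume u_j = 2·5^j + 2^j for all 0 ≤ j ≤ k, where k ≥ 1.
Then u_{k+1} = 7u_k − 10u_{k−1} = 7·(2·5^k + 2^k) − 10·(2·5^{k−1} + 2^{k−1}) = 2·(7·5 − 10)5^{k−1} + (7·2 − 10)2^{k−1} = 50·5^{k−1} + 4·2^{k−1} = 2·5^{k+1} + 2^{k+1}.
This completes the inductive step, so u_n = 2·5^n + 2^n for all n ≥ 0.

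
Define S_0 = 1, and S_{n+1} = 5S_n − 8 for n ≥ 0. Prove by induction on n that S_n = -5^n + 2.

Base case: S_0 = 1, and -5^0 + 2 = -1 + 2 = 1.
Assume S_j = -5^j + 2 for some j ≥ 0.
Then S_{j+1} = 5S_j − 8 = 5·(-5^j + 2) − 8 = -5^{j+1} + 10 − 8 = -5^{j+1} + 2.
So the formula holds for j+1, and by induction S_n = -5^n + 2 for all n ≥ 0.

S_n = -5^n + 2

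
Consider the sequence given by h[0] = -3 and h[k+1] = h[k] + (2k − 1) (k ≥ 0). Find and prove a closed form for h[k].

Claim: h[k] = k^2 − 2k − 3.

Base case: h[0] = -3, and 0^2 − 2·0 − 3 = -3.
Assume h[r] = r^2 − 2r − 3.
Then h[r+1] = h[r] + (2r − 1) = (r^2 − 2r − 3) + (2r − 1) = r^2 − 4,
and (r+1)^2 − 2·(r+1) − 3 = r^2 − 4.
This completes the inductive step, so h[k] = k^2 − 2k − 3 for all k ≥ 0.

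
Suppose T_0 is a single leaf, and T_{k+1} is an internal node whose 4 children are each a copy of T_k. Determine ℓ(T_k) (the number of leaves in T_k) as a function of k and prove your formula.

Claim: ℓ(T_k) = 4^k.

Base case: ℓ(T_0) = 1, and 4^0 = 1.
Assume ℓ(T_j) = 4^j.
Then ℓ(T_{j+1}) = 4·ℓ(T_j) = 4·4^j = 4^{j+1}.
Hence ℓ(T_k) = 4^k for every k ≥ 0, by induction.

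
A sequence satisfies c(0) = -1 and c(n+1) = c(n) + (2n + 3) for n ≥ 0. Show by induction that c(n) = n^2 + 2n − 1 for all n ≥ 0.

Base case: c(0) = -1, and 0^2 + 2·0 − 1 = -1.
Assume c(r) = r^2 + 2r − 1.
Then c(r+1) = c(r) + (2r + 3) = (r^2 + 2r − 1) + (2r + 3) = r^2 + 4r + 2,
and (r+1)^2 + 2·(r+1) − 1 = r^2 + 4r + 2.
This completes the inductive step, so c(n) = n^2 + 2n − 1 for all n ≥ 0.

c(n) = n^2 + 2n − 1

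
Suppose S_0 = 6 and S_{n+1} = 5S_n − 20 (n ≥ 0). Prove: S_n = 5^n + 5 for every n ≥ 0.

Base case: S_0 = 6, and 5^0 + 5 = 1 + 5 = 6.
Assume S_r = 5^r + 5 for some r ≥ 0.
Then S_{r+1} = 5S_r − 20 = 5·(5^r + 5) − 20 = 5^{r+1} + 25 − 20 = 5^{r+1} + 5.
So the formula holds for r+1, and by induction S_n = 5^n + 5 for all n ≥ 0.

S_n = 5^n + 5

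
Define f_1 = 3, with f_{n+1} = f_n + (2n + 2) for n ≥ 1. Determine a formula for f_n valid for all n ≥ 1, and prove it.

Claim: f_n = n^2 + n + 1.

Base case: f_1 = 3, and 1^2 + 1 + 1 = 3.
Assume f_m = m^2 + m + 1.
Then f_{m+1} = f_m + (2m + 2) = (m^2 + m + 1) + (2m + 2) = m^2 + 3m + 3,
and (m+1)^2 + (m+1) + 1 = m^2 + 3m + 3.
This completes the inductive step, so f_n = n^2 + n + 1 for all n ≥ 1.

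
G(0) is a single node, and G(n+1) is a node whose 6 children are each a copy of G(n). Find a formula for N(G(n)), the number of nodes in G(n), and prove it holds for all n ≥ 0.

Claim: N(G(n)) = (6^{n+1} − 1)/5.

Base case: N(G(0)) = 1, and (6^{0+1} − 1)/5 = 1.
Assume N(G(k)) = (6^{k+1} − 1)/5.
Then N(G(k+1)) = 1 + 6N(G(k)) = 1 + 6·(6^{k+1} − 1)/5 = 1 + (6^{k+2} − 6)/5 = (5 + 6^{k+2} − 6)/5 = (6^{k+2} − 1)/5.
Hence N(G(n)) = (6^{n+1} − 1)/5 for every n ≥ 0, by induction.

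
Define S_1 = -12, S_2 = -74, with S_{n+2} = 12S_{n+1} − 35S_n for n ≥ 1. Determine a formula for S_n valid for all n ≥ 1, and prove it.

Claim: S_n = -5^n − 7^n.

Base cases: S_1 = -12 and -5^1 − 7^1 = -12; S_2 = -74 and -5^2 − 7^2 = -74.
Assume S_j = -5^j − 7^j for all 1 ≤ j ≤ k, where k ≥ 2.
Then S_{k+1} = 12S_k − 35S_{k−1} = 12·(-5^k − 7^k) − 35·(-5^{k−1} − 7^{k−1}) = -(12·5 − 35)5^{k−1} − (12·7 − 35)7^{k−1} = -25·5^{k−1} − 49·7^{k−1} = -5^{k+1} − 7^{k+1}.
So the formula holds for k+1, and by strong induction S_n = -5^n − 7^n for all n ≥ 1.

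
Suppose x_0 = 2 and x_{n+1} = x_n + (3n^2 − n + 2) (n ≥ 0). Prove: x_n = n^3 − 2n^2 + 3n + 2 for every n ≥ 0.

Base case: x_0 = 2, and 0^3 − 2·0^2 + 3·0 + 2 = 2.
Assume x_j = j^3 − 2j^2 + 3j + 2.
Then x_{j+1} = x_j + (3j^2 − j + 2) = (j^3 − 2j^2 + 3j + 2) + (3j^2 − j + 2) = j^3 + j^2 + 2j + 4,
and (j+1)^3 − 2·(j+1)^2 + 3·(j+1) + 2 = j^3 + j^2 + 2j + 4.
By induction, x_n = n^3 − 2n^2 + 3n + 2 for all n ≥ 0.

x_n = n^3 − 2n^2 + 3n + 2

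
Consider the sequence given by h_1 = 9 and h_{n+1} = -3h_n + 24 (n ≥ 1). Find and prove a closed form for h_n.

Claim: h_n = -(-3)^n + 6.

Base case: h_1 = 9, and -(-3)^1 + 6 = 3 + 6 = 9.
Assume h_r = -(-3)^r + 6 for some r ≥ 1.
Then h_{r+1} = -3h_r + 24 = -3·(-(-3)^r + 6) + 24 = 3·(-3)^r − 18 + 24 = -(-3)^{r+1} + 6.
Hence h_n = -(-3)^n + 6 for every n ≥ 1, by induction.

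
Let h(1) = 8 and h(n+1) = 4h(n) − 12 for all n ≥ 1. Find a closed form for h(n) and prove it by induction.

Claim: h(n) = 4^n + 4.

Base case: h(1) = 8, and 4^1 + 4 = 4 + 4 = 8.
Assume h(r) = 4^r + 4 for some r ≥ 1.
Then h(r+1) = 4h(r) − 12 = 4·(4^r + 4) − 12 = 4^{r+1} + 16 − 12 = 4^{r+1} + 4.
This completes the inductive step, so h(n) = 4^n + 4 for all n ≥ 1.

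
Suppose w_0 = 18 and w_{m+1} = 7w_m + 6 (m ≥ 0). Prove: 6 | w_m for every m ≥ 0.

Base case: w_0 = 18 = 6·3, so 6 | w_0.
Assume 6 | w_j, so w_j = 6t for some integer t.
Then w_{j+1} = 7w_j + 6 = 7·(6t) + 6 = 6(7t + 1), so 6 | w_{j+1}.
So the property holds for j+1, and by induction 6 | w_m for all m ≥ 0.

6 | w_m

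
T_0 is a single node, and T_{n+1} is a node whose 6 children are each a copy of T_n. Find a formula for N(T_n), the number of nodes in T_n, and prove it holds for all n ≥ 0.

Claim: N(T_n) = (6^{n+1} − 1)/5.

Base case: N(T_0) = 1, and (6^{0+1} − 1)/5 = 1.
Assume N(T_r) = (6^{r+1} − 1)/5.
Then N(T_{r+1}) = 1 + 6N(T_r) = 1 + 6·(6^{r+1} − 1)/5 = 1 + (6^{r+2} − 6)/5 = (5 + 6^{r+2} − 6)/5 = (6^{r+2} − 1)/5.
So the formula holds for r+1, and by induction N(T_n) = (6^{n+1} − 1)/5 for all n ≥ 0.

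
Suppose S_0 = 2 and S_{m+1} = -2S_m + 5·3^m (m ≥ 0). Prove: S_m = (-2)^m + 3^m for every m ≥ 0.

Base case: S_0 = 2, and (-2)^0 + 3^0 = 1 + 1 = 2.
Assume S_k = (-2)^k + 3^k for some k ≥ 0.
Then S_{k+1} = -2S_k + 5·3^k = -2·((-2)^k + 3^k) + 5·3^k = (-2)^{k+1} − 2·3^k + 5·3^k = (-2)^{k+1} + 3·3^k = (-2)^{k+1} + 3^{k+1}.
So the formula holds for k+1, and by induction S_m = (-2)^m + 3^m for all m ≥ 0.

S_m = (-2)^m + 3^m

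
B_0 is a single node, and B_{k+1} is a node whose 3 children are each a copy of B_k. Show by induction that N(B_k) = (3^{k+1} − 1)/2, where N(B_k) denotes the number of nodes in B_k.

Base case: N(B_0) = 1, and (3^{0+1} − 1)/2 = 1.
Assume N(B_j) = (3^{j+1} − 1)/2.
Then N(B_{j+1}) = 1 + 3N(B_j) = 1 + 3·(3^{j+1} − 1)/2 = 1 + (3^{j+2} − 3)/2 = (2 + 3^{j+2} − 3)/2 = (3^{j+2} − 1)/2.
By induction, N(B_k) = (3^{k+1} − 1)/2 for all k ≥ 0.

N(B_k) = (3^{k+1} − 1)/2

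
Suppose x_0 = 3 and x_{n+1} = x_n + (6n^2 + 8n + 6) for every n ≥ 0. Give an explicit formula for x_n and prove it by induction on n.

Claim: x_n = 2n^3 + n^2 + 3n + 3.

Base case: x_0 = 3, and 2·0^3 + 0^2 + 3·0 + 3 = 3.
Assume x_j = 2j^3 + j^2 + 3j + 3.
Then x_{j+1} = x_j + (6j^2 + 8j + 6) = (2j^3 + j^2 + 3j + 3) + (6j^2 + 8j + 6) = 2j^3 + 7j^2 + 11j + 9,
and 2·(j+1)^3 + (j+1)^2 + 3·(j+1) + 3 = 2j^3 + 7j^2 + 11j + 9.
Hence x_n = 2n^3 + n^2 + 3n + 3 for every n ≥ 0, by induction.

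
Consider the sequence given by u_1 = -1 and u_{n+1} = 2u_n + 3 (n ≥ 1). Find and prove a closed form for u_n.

Claim: u_n = 2^n − 3.

Base case: u_1 = -1, and 2^1 − 3 = 2 − 3 = -1.
Assume u_r = 2^r − 3 for some r ≥ 1.
Then u_{r+1} = 2u_r + 3 = 2·(2^r − 3) + 3 = 2^{r+1} − 6 + 3 = 2^{r+1} − 3.
By induction, u_n = 2^n − 3 for all n ≥ 1.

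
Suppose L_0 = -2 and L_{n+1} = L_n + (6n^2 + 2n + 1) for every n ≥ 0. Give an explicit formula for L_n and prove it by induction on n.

Claim: L_n = 2n^3 − 2n^2 + n − 2.

Base case: L_0 = -2, and 2·0^3 − 2·0^2 + 0 − 2 = -2.
Assume L_k = 2k^3 − 2k^2 + k − 2.
Then L_{k+1} = L_k + (6k^2 + 2k + 1) = (2k^3 − 2k^2 + k − 2) + (6k^2 + 2k + 1) = 2k^3 + 4k^2 + 3k − 1,
and 2·(k+1)^3 − 2·(k+1)^2 + (k+1) − 2 = 2k^3 + 4k^2 + 3k − 1.
By induction, L_n = 2n^3 − 2n^2 + n − 2 for all n ≥ 0.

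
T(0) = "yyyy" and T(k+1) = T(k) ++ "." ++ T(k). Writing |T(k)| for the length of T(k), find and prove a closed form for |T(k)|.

Claim: |T(k)| = 5·2^k − 1.

Base case: |T(0)| = 4, and 5·2^0 − 1 = 4.
Assume |T(m)| = 5·2^m − 1.
Then |T(m+1)| = |T(m)| + 1 + |T(m)| = 2|T(m)| + 1 = 2(5·2^m − 1) + 1 = 5·2^{m+1} − 2 + 1 = 5·2^{m+1} − 1.
By induction, |T(k)| = 5·2^k − 1 for all k ≥ 0.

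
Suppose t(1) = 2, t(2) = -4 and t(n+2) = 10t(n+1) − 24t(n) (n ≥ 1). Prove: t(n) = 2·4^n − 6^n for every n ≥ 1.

Base cases: t(1) = 2 and 2·4^1 − 6^1 = 2; t(2) = -4 and 2·4^2 − 6^2 = -4.
Assume t(j) = 2·4^j − 6^j for all 1 ≤ j ≤ r, where r ≥ 2.
Then t(r+1) = 10t(r) − 24t(r−1) = 10·(2·4^r − 6^r) − 24·(2·4^{r−1} − 6^{r−1}) = 2·(10·4 − 24)4^{r−1} − (10·6 − 24)6^{r−1} = 32·4^{r−1} − 36·6^{r−1} = 2·4^{r+1} − 6^{r+1}.
So the formula holds for r+1, and by strong induction t(n) = 2·4^n − 6^n for all n ≥ 1.

t(n) = 2·4^n − 6^n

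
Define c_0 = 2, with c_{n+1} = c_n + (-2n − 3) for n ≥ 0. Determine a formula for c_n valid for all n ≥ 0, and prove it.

Claim: c_n = -n^2 − 2n + 2.

Base case: c_0 = 2, and -0^2 − 2·0 + 2 = 2.
Assume c_r = -r^2 − 2r + 2.
Then c_{r+1} = c_r + (-2r − 3) = (-r^2 − 2r + 2) + (-2r − 3) = -r^2 − 4r − 1,
and -(r+1)^2 − 2·(r+1) + 2 = -r^2 − 4r − 1.
By induction, c_n = -n^2 − 2n + 2 for all n ≥ 0.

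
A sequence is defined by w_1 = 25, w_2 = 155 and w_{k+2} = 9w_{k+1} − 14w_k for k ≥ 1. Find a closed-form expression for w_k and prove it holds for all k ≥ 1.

Claim: w_k = 3·7^k + 2·2^k.

Base cases: w_1 = 25 and 3·7^1 + 2·2^1 = 25; w_2 = 155 and 3·7^2 + 2·2^2 = 155.
Assume w_j = 3·7^j + 2·2^j for all 1 ≤ j ≤ r, where r ≥ 2.
Then w_{r+1} = 9w_r − 14w_{r−1} = 9·(3·7^r + 2·2^r) − 14·(3·7^{r−1} + 2·2^{r−1}) = 3·(9·7 − 14)7^{r−1} + 2·(9·2 − 14)2^{r−1} = 147·7^{r−1} + 8·2^{r−1} = 3·7^{r+1} + 2·2^{r+1}.
By strong induction, w_k = 3·7^k + 2·2^k for all k ≥ 1.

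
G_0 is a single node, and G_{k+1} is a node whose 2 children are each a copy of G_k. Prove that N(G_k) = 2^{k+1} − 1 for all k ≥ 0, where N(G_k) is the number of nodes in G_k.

Base case: N(G_0) = 1, and 2^{0+1} − 1 = 1.
Assume N(G_r) = 2^{r+1} − 1.
Then N(G_{r+1}) = 1 + 2N(G_r) = 1 + 2(2^{r+1} − 1) = 2^{r+2} − 2 + 1 = 2^{r+2} − 1.
So the formula holds for r+1, and by induction N(G_k) = 2^{k+1} − 1 for all k ≥ 0.

N(G_k) = 2^{k+1} − 1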